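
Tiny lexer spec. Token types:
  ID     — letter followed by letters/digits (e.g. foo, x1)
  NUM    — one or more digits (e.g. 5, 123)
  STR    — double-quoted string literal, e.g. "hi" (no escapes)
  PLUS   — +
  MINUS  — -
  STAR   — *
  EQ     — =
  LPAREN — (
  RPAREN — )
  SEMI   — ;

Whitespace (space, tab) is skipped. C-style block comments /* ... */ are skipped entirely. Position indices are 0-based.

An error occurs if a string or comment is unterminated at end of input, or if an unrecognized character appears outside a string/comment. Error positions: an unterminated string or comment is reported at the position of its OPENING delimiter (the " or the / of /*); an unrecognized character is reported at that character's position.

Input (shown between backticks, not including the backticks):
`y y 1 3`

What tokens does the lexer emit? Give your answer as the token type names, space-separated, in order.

Answer: ID ID NUM NUM

Derivation:
pos=0: emit ID 'y' (now at pos=1)
pos=2: emit ID 'y' (now at pos=3)
pos=4: emit NUM '1' (now at pos=5)
pos=6: emit NUM '3' (now at pos=7)
DONE. 4 tokens: [ID, ID, NUM, NUM]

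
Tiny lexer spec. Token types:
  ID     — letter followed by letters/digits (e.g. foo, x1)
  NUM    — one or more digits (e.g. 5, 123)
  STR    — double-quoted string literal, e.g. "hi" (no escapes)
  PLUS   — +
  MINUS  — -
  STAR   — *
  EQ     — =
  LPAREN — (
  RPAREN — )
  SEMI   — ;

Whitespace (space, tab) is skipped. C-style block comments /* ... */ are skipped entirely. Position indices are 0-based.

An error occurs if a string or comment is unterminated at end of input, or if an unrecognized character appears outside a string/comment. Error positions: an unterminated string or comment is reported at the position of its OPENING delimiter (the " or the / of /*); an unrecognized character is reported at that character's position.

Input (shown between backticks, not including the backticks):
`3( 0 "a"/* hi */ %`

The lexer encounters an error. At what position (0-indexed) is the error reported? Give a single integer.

pos=0: emit NUM '3' (now at pos=1)
pos=1: emit LPAREN '('
pos=3: emit NUM '0' (now at pos=4)
pos=5: enter STRING mode
pos=5: emit STR "a" (now at pos=8)
pos=8: enter COMMENT mode (saw '/*')
exit COMMENT mode (now at pos=16)
pos=17: ERROR — unrecognized char '%'

Answer: 17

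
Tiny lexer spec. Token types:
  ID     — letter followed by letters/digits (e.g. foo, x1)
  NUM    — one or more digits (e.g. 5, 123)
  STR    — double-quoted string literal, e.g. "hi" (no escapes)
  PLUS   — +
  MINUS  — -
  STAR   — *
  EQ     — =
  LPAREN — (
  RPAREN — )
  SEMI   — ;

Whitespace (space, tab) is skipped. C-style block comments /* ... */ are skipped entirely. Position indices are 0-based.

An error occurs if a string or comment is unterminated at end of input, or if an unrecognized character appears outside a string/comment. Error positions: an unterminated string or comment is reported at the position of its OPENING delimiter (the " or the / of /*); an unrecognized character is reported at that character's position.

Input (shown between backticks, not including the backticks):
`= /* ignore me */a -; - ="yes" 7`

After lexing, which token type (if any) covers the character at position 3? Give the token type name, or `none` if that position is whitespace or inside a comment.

pos=0: emit EQ '='
pos=2: enter COMMENT mode (saw '/*')
exit COMMENT mode (now at pos=17)
pos=17: emit ID 'a' (now at pos=18)
pos=19: emit MINUS '-'
pos=20: emit SEMI ';'
pos=22: emit MINUS '-'
pos=24: emit EQ '='
pos=25: enter STRING mode
pos=25: emit STR "yes" (now at pos=30)
pos=31: emit NUM '7' (now at pos=32)
DONE. 8 tokens: [EQ, ID, MINUS, SEMI, MINUS, EQ, STR, NUM]
Position 3: char is '*' -> none

Answer: none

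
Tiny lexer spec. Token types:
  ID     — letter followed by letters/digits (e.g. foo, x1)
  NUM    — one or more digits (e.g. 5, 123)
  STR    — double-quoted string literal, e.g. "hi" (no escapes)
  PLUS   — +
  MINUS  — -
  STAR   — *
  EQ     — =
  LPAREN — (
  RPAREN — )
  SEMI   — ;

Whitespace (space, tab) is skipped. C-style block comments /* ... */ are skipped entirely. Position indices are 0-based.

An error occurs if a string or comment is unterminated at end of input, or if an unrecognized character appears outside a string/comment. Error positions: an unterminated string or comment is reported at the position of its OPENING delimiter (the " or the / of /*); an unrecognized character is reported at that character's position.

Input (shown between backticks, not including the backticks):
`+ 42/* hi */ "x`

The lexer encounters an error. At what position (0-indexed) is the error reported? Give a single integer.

pos=0: emit PLUS '+'
pos=2: emit NUM '42' (now at pos=4)
pos=4: enter COMMENT mode (saw '/*')
exit COMMENT mode (now at pos=12)
pos=13: enter STRING mode
pos=13: ERROR — unterminated string

Answer: 13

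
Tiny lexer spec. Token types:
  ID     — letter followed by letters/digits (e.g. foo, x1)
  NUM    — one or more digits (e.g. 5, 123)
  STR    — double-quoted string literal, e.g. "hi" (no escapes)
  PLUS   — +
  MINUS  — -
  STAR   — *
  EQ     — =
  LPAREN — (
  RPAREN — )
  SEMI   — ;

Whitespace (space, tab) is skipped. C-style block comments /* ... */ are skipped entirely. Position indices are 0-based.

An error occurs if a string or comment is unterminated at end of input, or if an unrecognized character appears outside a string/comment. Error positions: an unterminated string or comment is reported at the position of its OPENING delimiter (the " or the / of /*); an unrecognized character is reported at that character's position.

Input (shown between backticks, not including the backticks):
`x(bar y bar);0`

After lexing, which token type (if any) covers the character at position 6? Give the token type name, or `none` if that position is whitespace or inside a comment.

pos=0: emit ID 'x' (now at pos=1)
pos=1: emit LPAREN '('
pos=2: emit ID 'bar' (now at pos=5)
pos=6: emit ID 'y' (now at pos=7)
pos=8: emit ID 'bar' (now at pos=11)
pos=11: emit RPAREN ')'
pos=12: emit SEMI ';'
pos=13: emit NUM '0' (now at pos=14)
DONE. 8 tokens: [ID, LPAREN, ID, ID, ID, RPAREN, SEMI, NUM]
Position 6: char is 'y' -> ID

Answer: ID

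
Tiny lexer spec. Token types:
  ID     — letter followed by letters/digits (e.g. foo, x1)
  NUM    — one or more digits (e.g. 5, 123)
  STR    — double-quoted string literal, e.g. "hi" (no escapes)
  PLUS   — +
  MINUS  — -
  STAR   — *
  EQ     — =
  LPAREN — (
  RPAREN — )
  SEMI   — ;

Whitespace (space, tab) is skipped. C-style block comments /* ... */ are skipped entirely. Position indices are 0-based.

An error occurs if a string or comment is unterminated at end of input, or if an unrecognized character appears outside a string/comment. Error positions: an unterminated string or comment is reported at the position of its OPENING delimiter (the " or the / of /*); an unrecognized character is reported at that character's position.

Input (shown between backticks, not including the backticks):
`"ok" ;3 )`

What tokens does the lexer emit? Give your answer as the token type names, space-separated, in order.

pos=0: enter STRING mode
pos=0: emit STR "ok" (now at pos=4)
pos=5: emit SEMI ';'
pos=6: emit NUM '3' (now at pos=7)
pos=8: emit RPAREN ')'
DONE. 4 tokens: [STR, SEMI, NUM, RPAREN]

Answer: STR SEMI NUM RPAREN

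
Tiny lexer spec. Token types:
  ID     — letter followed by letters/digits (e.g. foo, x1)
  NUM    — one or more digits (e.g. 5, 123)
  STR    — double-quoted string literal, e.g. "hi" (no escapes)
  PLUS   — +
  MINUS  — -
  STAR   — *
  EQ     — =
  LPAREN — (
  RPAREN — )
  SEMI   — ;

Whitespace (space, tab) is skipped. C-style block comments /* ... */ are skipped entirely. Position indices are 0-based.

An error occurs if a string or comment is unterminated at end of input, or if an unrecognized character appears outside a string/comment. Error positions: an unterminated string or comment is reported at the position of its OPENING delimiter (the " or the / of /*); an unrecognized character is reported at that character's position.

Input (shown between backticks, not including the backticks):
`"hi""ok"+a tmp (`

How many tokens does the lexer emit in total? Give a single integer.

pos=0: enter STRING mode
pos=0: emit STR "hi" (now at pos=4)
pos=4: enter STRING mode
pos=4: emit STR "ok" (now at pos=8)
pos=8: emit PLUS '+'
pos=9: emit ID 'a' (now at pos=10)
pos=11: emit ID 'tmp' (now at pos=14)
pos=15: emit LPAREN '('
DONE. 6 tokens: [STR, STR, PLUS, ID, ID, LPAREN]

Answer: 6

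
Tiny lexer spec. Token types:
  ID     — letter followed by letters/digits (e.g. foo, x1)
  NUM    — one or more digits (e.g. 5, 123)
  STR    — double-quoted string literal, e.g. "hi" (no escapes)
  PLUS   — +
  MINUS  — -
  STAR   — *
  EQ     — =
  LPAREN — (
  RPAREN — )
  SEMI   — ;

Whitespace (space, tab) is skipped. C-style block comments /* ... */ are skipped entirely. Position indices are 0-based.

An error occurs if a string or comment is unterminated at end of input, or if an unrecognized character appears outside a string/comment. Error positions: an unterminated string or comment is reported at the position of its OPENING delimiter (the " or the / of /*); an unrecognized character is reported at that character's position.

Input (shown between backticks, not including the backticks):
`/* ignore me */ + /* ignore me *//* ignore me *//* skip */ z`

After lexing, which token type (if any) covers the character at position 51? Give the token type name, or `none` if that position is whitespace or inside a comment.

Answer: none

Derivation:
pos=0: enter COMMENT mode (saw '/*')
exit COMMENT mode (now at pos=15)
pos=16: emit PLUS '+'
pos=18: enter COMMENT mode (saw '/*')
exit COMMENT mode (now at pos=33)
pos=33: enter COMMENT mode (saw '/*')
exit COMMENT mode (now at pos=48)
pos=48: enter COMMENT mode (saw '/*')
exit COMMENT mode (now at pos=58)
pos=59: emit ID 'z' (now at pos=60)
DONE. 2 tokens: [PLUS, ID]
Position 51: char is 's' -> none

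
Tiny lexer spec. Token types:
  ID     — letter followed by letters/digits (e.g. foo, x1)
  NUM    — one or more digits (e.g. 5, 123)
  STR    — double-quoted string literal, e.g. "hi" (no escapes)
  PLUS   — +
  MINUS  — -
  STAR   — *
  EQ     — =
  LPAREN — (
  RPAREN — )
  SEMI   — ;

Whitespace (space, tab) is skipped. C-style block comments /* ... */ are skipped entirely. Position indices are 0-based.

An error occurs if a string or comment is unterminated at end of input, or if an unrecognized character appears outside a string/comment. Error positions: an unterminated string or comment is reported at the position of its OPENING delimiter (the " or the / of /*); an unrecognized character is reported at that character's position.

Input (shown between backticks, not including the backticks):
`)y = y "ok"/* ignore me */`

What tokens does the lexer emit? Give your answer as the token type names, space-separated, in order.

Answer: RPAREN ID EQ ID STR

Derivation:
pos=0: emit RPAREN ')'
pos=1: emit ID 'y' (now at pos=2)
pos=3: emit EQ '='
pos=5: emit ID 'y' (now at pos=6)
pos=7: enter STRING mode
pos=7: emit STR "ok" (now at pos=11)
pos=11: enter COMMENT mode (saw '/*')
exit COMMENT mode (now at pos=26)
DONE. 5 tokens: [RPAREN, ID, EQ, ID, STR]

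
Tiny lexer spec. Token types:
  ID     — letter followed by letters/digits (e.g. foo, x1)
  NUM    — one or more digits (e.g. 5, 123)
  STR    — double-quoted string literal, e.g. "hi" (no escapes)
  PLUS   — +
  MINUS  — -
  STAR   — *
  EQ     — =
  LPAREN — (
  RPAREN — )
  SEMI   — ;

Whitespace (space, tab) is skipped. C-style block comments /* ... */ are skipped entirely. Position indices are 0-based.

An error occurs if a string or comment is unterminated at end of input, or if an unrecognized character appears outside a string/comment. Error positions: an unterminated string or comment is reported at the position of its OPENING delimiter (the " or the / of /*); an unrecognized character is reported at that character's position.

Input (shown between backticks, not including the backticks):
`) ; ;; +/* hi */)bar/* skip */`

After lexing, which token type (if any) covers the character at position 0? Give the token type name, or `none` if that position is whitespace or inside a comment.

Answer: RPAREN

Derivation:
pos=0: emit RPAREN ')'
pos=2: emit SEMI ';'
pos=4: emit SEMI ';'
pos=5: emit SEMI ';'
pos=7: emit PLUS '+'
pos=8: enter COMMENT mode (saw '/*')
exit COMMENT mode (now at pos=16)
pos=16: emit RPAREN ')'
pos=17: emit ID 'bar' (now at pos=20)
pos=20: enter COMMENT mode (saw '/*')
exit COMMENT mode (now at pos=30)
DONE. 7 tokens: [RPAREN, SEMI, SEMI, SEMI, PLUS, RPAREN, ID]
Position 0: char is ')' -> RPAREN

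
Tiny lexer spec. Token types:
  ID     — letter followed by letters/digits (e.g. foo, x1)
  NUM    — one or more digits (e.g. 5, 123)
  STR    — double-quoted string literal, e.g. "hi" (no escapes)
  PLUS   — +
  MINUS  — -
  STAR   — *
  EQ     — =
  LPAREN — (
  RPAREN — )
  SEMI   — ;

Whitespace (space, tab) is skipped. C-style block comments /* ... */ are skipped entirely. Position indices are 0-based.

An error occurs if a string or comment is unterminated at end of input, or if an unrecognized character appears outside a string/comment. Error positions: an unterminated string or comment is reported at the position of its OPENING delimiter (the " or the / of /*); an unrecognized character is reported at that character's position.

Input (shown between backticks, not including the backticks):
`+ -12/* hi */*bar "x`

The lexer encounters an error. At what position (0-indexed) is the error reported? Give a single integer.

Answer: 18

Derivation:
pos=0: emit PLUS '+'
pos=2: emit MINUS '-'
pos=3: emit NUM '12' (now at pos=5)
pos=5: enter COMMENT mode (saw '/*')
exit COMMENT mode (now at pos=13)
pos=13: emit STAR '*'
pos=14: emit ID 'bar' (now at pos=17)
pos=18: enter STRING mode
pos=18: ERROR — unterminated string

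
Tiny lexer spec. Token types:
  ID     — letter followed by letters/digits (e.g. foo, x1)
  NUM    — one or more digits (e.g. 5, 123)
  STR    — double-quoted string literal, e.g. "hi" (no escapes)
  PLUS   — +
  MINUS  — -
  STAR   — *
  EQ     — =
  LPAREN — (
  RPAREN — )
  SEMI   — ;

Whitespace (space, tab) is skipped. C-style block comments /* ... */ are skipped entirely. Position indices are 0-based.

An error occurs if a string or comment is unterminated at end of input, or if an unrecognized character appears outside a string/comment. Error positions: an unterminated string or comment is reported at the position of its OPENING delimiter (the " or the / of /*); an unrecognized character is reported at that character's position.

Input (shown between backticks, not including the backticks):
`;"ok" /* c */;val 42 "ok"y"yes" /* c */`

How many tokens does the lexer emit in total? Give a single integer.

pos=0: emit SEMI ';'
pos=1: enter STRING mode
pos=1: emit STR "ok" (now at pos=5)
pos=6: enter COMMENT mode (saw '/*')
exit COMMENT mode (now at pos=13)
pos=13: emit SEMI ';'
pos=14: emit ID 'val' (now at pos=17)
pos=18: emit NUM '42' (now at pos=20)
pos=21: enter STRING mode
pos=21: emit STR "ok" (now at pos=25)
pos=25: emit ID 'y' (now at pos=26)
pos=26: enter STRING mode
pos=26: emit STR "yes" (now at pos=31)
pos=32: enter COMMENT mode (saw '/*')
exit COMMENT mode (now at pos=39)
DONE. 8 tokens: [SEMI, STR, SEMI, ID, NUM, STR, ID, STR]

Answer: 8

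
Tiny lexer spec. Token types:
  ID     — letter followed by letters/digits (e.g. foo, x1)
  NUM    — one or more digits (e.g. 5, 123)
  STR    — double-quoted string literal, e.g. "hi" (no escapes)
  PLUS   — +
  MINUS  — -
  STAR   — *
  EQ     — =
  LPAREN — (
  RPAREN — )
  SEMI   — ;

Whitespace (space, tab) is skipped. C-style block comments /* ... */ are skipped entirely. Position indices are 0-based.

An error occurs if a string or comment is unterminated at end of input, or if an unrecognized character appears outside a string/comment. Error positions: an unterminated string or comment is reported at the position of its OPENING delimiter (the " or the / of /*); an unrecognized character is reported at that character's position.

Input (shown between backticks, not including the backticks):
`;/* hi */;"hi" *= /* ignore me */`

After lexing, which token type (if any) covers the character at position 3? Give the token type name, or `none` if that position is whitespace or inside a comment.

pos=0: emit SEMI ';'
pos=1: enter COMMENT mode (saw '/*')
exit COMMENT mode (now at pos=9)
pos=9: emit SEMI ';'
pos=10: enter STRING mode
pos=10: emit STR "hi" (now at pos=14)
pos=15: emit STAR '*'
pos=16: emit EQ '='
pos=18: enter COMMENT mode (saw '/*')
exit COMMENT mode (now at pos=33)
DONE. 5 tokens: [SEMI, SEMI, STR, STAR, EQ]
Position 3: char is ' ' -> none

Answer: none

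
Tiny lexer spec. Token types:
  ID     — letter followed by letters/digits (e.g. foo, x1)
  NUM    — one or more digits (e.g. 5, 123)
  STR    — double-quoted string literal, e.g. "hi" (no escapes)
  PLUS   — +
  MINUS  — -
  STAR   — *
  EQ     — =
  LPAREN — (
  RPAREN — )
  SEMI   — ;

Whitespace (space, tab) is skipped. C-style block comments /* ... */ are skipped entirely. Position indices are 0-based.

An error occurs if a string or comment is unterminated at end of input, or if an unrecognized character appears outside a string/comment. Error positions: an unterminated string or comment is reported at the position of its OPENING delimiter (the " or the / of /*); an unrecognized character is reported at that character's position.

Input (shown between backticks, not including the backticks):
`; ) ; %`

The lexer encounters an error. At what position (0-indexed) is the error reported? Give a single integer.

pos=0: emit SEMI ';'
pos=2: emit RPAREN ')'
pos=4: emit SEMI ';'
pos=6: ERROR — unrecognized char '%'

Answer: 6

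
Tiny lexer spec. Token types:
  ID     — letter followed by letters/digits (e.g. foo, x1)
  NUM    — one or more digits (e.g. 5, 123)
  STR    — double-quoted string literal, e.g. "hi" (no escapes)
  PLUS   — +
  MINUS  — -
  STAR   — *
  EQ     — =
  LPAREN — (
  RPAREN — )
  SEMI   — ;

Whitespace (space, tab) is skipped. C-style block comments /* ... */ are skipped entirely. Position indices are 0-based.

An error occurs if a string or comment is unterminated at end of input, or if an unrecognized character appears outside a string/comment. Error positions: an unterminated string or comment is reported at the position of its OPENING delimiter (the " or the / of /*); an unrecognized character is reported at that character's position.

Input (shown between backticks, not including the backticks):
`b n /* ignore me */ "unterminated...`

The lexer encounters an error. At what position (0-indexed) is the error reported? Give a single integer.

pos=0: emit ID 'b' (now at pos=1)
pos=2: emit ID 'n' (now at pos=3)
pos=4: enter COMMENT mode (saw '/*')
exit COMMENT mode (now at pos=19)
pos=20: enter STRING mode
pos=20: ERROR — unterminated string

Answer: 20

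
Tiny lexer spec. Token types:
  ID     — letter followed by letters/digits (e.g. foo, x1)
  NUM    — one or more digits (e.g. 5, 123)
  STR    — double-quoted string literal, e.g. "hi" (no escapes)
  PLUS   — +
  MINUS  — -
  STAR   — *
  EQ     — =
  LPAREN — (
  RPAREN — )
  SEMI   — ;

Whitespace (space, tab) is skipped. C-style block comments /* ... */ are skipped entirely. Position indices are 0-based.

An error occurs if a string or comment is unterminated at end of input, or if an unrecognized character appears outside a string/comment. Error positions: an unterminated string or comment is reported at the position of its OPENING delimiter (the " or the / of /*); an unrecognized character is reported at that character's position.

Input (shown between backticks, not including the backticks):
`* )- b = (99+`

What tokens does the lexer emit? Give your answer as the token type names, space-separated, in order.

pos=0: emit STAR '*'
pos=2: emit RPAREN ')'
pos=3: emit MINUS '-'
pos=5: emit ID 'b' (now at pos=6)
pos=7: emit EQ '='
pos=9: emit LPAREN '('
pos=10: emit NUM '99' (now at pos=12)
pos=12: emit PLUS '+'
DONE. 8 tokens: [STAR, RPAREN, MINUS, ID, EQ, LPAREN, NUM, PLUS]

Answer: STAR RPAREN MINUS ID EQ LPAREN NUM PLUS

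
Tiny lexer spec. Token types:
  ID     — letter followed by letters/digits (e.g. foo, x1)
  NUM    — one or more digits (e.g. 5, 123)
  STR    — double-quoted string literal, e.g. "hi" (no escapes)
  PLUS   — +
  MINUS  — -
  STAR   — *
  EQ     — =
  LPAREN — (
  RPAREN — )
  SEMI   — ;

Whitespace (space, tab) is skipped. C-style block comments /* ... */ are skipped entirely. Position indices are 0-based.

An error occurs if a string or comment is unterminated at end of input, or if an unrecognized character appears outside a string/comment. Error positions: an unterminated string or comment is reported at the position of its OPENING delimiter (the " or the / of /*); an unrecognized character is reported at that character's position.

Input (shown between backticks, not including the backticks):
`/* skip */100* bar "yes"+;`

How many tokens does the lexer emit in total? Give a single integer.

Answer: 6

Derivation:
pos=0: enter COMMENT mode (saw '/*')
exit COMMENT mode (now at pos=10)
pos=10: emit NUM '100' (now at pos=13)
pos=13: emit STAR '*'
pos=15: emit ID 'bar' (now at pos=18)
pos=19: enter STRING mode
pos=19: emit STR "yes" (now at pos=24)
pos=24: emit PLUS '+'
pos=25: emit SEMI ';'
DONE. 6 tokens: [NUM, STAR, ID, STR, PLUS, SEMI]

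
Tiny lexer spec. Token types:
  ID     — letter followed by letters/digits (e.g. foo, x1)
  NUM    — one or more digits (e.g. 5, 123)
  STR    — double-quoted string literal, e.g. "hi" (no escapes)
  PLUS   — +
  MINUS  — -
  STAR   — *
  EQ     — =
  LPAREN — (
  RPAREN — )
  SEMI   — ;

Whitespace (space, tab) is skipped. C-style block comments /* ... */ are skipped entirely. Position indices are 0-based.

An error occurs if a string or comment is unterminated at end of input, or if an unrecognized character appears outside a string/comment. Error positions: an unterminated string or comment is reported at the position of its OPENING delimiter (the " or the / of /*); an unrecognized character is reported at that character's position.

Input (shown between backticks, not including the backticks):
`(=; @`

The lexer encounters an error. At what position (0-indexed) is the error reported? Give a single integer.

Answer: 4

Derivation:
pos=0: emit LPAREN '('
pos=1: emit EQ '='
pos=2: emit SEMI ';'
pos=4: ERROR — unrecognized char '@'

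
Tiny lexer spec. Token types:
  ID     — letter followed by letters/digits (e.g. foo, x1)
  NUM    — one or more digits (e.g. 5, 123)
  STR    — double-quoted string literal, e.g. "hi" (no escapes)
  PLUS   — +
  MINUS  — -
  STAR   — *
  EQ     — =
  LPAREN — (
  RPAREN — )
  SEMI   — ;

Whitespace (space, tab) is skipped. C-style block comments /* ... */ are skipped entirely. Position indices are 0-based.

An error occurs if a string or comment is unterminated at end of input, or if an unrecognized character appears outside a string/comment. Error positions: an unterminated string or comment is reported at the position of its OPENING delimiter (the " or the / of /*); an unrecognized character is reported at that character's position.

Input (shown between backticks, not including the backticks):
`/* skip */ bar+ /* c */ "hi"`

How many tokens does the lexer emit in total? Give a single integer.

pos=0: enter COMMENT mode (saw '/*')
exit COMMENT mode (now at pos=10)
pos=11: emit ID 'bar' (now at pos=14)
pos=14: emit PLUS '+'
pos=16: enter COMMENT mode (saw '/*')
exit COMMENT mode (now at pos=23)
pos=24: enter STRING mode
pos=24: emit STR "hi" (now at pos=28)
DONE. 3 tokens: [ID, PLUS, STR]

Answer: 3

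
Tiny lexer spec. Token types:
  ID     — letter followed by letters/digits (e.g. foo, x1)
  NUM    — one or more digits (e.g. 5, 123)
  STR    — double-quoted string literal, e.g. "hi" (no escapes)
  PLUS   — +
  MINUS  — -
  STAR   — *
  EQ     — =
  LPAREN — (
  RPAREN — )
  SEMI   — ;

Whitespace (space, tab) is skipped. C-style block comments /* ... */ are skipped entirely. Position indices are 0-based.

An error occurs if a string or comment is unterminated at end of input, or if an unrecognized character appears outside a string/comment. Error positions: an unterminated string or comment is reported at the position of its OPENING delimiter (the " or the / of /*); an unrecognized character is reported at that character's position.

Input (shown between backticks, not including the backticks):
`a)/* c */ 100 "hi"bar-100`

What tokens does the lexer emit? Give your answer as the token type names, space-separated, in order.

pos=0: emit ID 'a' (now at pos=1)
pos=1: emit RPAREN ')'
pos=2: enter COMMENT mode (saw '/*')
exit COMMENT mode (now at pos=9)
pos=10: emit NUM '100' (now at pos=13)
pos=14: enter STRING mode
pos=14: emit STR "hi" (now at pos=18)
pos=18: emit ID 'bar' (now at pos=21)
pos=21: emit MINUS '-'
pos=22: emit NUM '100' (now at pos=25)
DONE. 7 tokens: [ID, RPAREN, NUM, STR, ID, MINUS, NUM]

Answer: ID RPAREN NUM STR ID MINUS NUM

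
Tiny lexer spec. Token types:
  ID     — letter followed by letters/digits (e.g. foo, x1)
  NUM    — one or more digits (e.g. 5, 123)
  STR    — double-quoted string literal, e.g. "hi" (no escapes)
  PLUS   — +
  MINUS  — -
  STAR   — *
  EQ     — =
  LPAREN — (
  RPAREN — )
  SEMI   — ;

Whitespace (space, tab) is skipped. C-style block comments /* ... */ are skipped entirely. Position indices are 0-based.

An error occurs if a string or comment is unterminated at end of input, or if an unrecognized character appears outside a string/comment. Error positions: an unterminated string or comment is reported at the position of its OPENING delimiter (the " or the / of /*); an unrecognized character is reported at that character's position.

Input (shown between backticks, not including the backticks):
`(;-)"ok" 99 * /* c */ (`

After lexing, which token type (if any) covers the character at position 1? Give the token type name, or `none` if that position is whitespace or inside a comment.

Answer: SEMI

Derivation:
pos=0: emit LPAREN '('
pos=1: emit SEMI ';'
pos=2: emit MINUS '-'
pos=3: emit RPAREN ')'
pos=4: enter STRING mode
pos=4: emit STR "ok" (now at pos=8)
pos=9: emit NUM '99' (now at pos=11)
pos=12: emit STAR '*'
pos=14: enter COMMENT mode (saw '/*')
exit COMMENT mode (now at pos=21)
pos=22: emit LPAREN '('
DONE. 8 tokens: [LPAREN, SEMI, MINUS, RPAREN, STR, NUM, STAR, LPAREN]
Position 1: char is ';' -> SEMI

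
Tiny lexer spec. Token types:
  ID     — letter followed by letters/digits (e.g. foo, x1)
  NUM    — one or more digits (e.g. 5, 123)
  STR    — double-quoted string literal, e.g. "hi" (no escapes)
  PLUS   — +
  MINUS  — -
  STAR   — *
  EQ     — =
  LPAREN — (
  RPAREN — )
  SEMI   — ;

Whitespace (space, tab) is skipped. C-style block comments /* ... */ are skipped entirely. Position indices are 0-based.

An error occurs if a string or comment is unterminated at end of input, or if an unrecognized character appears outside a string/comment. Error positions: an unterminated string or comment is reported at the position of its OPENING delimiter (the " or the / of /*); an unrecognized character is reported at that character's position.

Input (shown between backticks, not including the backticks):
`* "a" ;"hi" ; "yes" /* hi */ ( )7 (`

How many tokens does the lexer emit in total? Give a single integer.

Answer: 10

Derivation:
pos=0: emit STAR '*'
pos=2: enter STRING mode
pos=2: emit STR "a" (now at pos=5)
pos=6: emit SEMI ';'
pos=7: enter STRING mode
pos=7: emit STR "hi" (now at pos=11)
pos=12: emit SEMI ';'
pos=14: enter STRING mode
pos=14: emit STR "yes" (now at pos=19)
pos=20: enter COMMENT mode (saw '/*')
exit COMMENT mode (now at pos=28)
pos=29: emit LPAREN '('
pos=31: emit RPAREN ')'
pos=32: emit NUM '7' (now at pos=33)
pos=34: emit LPAREN '('
DONE. 10 tokens: [STAR, STR, SEMI, STR, SEMI, STR, LPAREN, RPAREN, NUM, LPAREN]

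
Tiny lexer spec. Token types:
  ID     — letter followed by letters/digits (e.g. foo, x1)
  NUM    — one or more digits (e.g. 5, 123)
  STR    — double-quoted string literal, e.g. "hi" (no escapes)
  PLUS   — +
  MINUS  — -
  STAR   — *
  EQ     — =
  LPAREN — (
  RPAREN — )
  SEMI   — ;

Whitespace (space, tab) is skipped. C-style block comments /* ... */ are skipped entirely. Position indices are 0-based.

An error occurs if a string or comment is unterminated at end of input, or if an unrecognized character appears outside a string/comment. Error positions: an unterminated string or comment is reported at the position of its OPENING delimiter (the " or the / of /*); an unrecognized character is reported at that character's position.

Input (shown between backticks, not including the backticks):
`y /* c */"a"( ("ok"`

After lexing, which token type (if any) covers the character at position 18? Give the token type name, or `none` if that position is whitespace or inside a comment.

pos=0: emit ID 'y' (now at pos=1)
pos=2: enter COMMENT mode (saw '/*')
exit COMMENT mode (now at pos=9)
pos=9: enter STRING mode
pos=9: emit STR "a" (now at pos=12)
pos=12: emit LPAREN '('
pos=14: emit LPAREN '('
pos=15: enter STRING mode
pos=15: emit STR "ok" (now at pos=19)
DONE. 5 tokens: [ID, STR, LPAREN, LPAREN, STR]
Position 18: char is '"' -> STR

Answer: STR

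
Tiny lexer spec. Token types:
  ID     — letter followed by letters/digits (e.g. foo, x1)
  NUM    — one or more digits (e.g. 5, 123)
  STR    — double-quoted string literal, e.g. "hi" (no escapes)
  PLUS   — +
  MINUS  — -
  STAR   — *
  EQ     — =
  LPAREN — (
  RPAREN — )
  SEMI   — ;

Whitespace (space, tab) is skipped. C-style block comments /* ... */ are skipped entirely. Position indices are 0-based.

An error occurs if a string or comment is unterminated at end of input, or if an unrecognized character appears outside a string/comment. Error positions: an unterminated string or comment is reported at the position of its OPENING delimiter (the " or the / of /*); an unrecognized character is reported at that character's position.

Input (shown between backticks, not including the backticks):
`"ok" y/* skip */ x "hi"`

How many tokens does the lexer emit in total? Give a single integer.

Answer: 4

Derivation:
pos=0: enter STRING mode
pos=0: emit STR "ok" (now at pos=4)
pos=5: emit ID 'y' (now at pos=6)
pos=6: enter COMMENT mode (saw '/*')
exit COMMENT mode (now at pos=16)
pos=17: emit ID 'x' (now at pos=18)
pos=19: enter STRING mode
pos=19: emit STR "hi" (now at pos=23)
DONE. 4 tokens: [STR, ID, ID, STR]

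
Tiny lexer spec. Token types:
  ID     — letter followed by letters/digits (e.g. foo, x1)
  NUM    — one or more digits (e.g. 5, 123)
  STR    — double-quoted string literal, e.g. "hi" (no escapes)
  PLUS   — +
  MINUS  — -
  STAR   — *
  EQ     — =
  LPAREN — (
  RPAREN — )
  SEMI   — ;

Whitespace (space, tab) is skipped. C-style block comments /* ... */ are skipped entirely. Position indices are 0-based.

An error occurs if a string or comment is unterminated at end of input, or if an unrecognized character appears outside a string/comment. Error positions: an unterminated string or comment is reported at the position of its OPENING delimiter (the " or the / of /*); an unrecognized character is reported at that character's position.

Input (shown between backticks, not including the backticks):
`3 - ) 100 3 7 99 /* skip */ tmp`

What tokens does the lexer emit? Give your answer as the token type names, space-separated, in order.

Answer: NUM MINUS RPAREN NUM NUM NUM NUM ID

Derivation:
pos=0: emit NUM '3' (now at pos=1)
pos=2: emit MINUS '-'
pos=4: emit RPAREN ')'
pos=6: emit NUM '100' (now at pos=9)
pos=10: emit NUM '3' (now at pos=11)
pos=12: emit NUM '7' (now at pos=13)
pos=14: emit NUM '99' (now at pos=16)
pos=17: enter COMMENT mode (saw '/*')
exit COMMENT mode (now at pos=27)
pos=28: emit ID 'tmp' (now at pos=31)
DONE. 8 tokens: [NUM, MINUS, RPAREN, NUM, NUM, NUM, NUM, ID]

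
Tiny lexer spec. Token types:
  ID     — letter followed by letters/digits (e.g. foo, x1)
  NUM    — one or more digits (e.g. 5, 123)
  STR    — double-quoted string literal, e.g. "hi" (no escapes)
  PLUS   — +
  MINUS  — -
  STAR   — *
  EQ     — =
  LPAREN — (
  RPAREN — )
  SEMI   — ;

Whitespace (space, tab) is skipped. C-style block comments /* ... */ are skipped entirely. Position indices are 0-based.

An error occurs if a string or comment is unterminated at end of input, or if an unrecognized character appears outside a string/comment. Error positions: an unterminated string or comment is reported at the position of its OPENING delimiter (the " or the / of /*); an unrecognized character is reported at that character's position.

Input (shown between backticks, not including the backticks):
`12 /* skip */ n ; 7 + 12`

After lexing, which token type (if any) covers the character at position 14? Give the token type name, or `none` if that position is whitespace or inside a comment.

Answer: ID

Derivation:
pos=0: emit NUM '12' (now at pos=2)
pos=3: enter COMMENT mode (saw '/*')
exit COMMENT mode (now at pos=13)
pos=14: emit ID 'n' (now at pos=15)
pos=16: emit SEMI ';'
pos=18: emit NUM '7' (now at pos=19)
pos=20: emit PLUS '+'
pos=22: emit NUM '12' (now at pos=24)
DONE. 6 tokens: [NUM, ID, SEMI, NUM, PLUS, NUM]
Position 14: char is 'n' -> ID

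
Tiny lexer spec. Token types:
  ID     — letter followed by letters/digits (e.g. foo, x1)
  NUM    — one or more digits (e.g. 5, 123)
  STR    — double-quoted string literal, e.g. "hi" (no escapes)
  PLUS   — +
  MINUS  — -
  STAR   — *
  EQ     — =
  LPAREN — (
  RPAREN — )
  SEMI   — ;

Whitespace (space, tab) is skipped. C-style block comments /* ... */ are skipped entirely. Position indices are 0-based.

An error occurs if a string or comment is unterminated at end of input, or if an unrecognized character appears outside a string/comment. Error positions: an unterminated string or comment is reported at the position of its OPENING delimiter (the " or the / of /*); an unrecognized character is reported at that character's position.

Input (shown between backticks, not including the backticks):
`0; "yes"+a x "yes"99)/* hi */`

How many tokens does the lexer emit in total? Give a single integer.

Answer: 9

Derivation:
pos=0: emit NUM '0' (now at pos=1)
pos=1: emit SEMI ';'
pos=3: enter STRING mode
pos=3: emit STR "yes" (now at pos=8)
pos=8: emit PLUS '+'
pos=9: emit ID 'a' (now at pos=10)
pos=11: emit ID 'x' (now at pos=12)
pos=13: enter STRING mode
pos=13: emit STR "yes" (now at pos=18)
pos=18: emit NUM '99' (now at pos=20)
pos=20: emit RPAREN ')'
pos=21: enter COMMENT mode (saw '/*')
exit COMMENT mode (now at pos=29)
DONE. 9 tokens: [NUM, SEMI, STR, PLUS, ID, ID, STR, NUM, RPAREN]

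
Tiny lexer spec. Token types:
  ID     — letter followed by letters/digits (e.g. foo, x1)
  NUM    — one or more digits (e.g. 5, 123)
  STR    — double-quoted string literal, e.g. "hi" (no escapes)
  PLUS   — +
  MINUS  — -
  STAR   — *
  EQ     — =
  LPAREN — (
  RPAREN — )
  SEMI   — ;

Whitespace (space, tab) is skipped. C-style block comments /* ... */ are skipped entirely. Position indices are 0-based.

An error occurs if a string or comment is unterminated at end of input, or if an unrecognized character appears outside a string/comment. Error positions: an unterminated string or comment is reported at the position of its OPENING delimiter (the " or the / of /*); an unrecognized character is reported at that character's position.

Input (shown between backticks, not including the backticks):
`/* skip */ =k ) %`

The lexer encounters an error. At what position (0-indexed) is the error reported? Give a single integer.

pos=0: enter COMMENT mode (saw '/*')
exit COMMENT mode (now at pos=10)
pos=11: emit EQ '='
pos=12: emit ID 'k' (now at pos=13)
pos=14: emit RPAREN ')'
pos=16: ERROR — unrecognized char '%'

Answer: 16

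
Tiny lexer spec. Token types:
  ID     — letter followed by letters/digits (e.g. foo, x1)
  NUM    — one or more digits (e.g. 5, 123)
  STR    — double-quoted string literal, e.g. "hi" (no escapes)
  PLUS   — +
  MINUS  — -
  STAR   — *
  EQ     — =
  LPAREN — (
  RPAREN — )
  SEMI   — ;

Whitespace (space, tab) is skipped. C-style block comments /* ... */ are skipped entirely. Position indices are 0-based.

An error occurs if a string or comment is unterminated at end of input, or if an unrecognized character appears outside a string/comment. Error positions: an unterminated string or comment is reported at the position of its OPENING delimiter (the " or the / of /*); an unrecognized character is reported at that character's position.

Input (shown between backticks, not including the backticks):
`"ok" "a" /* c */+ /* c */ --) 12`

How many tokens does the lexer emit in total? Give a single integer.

pos=0: enter STRING mode
pos=0: emit STR "ok" (now at pos=4)
pos=5: enter STRING mode
pos=5: emit STR "a" (now at pos=8)
pos=9: enter COMMENT mode (saw '/*')
exit COMMENT mode (now at pos=16)
pos=16: emit PLUS '+'
pos=18: enter COMMENT mode (saw '/*')
exit COMMENT mode (now at pos=25)
pos=26: emit MINUS '-'
pos=27: emit MINUS '-'
pos=28: emit RPAREN ')'
pos=30: emit NUM '12' (now at pos=32)
DONE. 7 tokens: [STR, STR, PLUS, MINUS, MINUS, RPAREN, NUM]

Answer: 7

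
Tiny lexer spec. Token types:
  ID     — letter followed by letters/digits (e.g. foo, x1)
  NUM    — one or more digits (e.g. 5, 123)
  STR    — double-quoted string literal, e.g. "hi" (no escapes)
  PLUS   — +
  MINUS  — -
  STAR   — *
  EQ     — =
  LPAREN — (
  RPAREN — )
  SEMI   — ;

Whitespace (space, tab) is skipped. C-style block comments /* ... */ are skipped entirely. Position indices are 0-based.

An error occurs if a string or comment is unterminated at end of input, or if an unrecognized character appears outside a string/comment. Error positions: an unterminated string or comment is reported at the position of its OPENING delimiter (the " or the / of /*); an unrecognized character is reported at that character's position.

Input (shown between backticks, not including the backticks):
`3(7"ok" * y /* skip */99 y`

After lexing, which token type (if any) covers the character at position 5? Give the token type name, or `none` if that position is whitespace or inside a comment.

Answer: STR

Derivation:
pos=0: emit NUM '3' (now at pos=1)
pos=1: emit LPAREN '('
pos=2: emit NUM '7' (now at pos=3)
pos=3: enter STRING mode
pos=3: emit STR "ok" (now at pos=7)
pos=8: emit STAR '*'
pos=10: emit ID 'y' (now at pos=11)
pos=12: enter COMMENT mode (saw '/*')
exit COMMENT mode (now at pos=22)
pos=22: emit NUM '99' (now at pos=24)
pos=25: emit ID 'y' (now at pos=26)
DONE. 8 tokens: [NUM, LPAREN, NUM, STR, STAR, ID, NUM, ID]
Position 5: char is 'k' -> STR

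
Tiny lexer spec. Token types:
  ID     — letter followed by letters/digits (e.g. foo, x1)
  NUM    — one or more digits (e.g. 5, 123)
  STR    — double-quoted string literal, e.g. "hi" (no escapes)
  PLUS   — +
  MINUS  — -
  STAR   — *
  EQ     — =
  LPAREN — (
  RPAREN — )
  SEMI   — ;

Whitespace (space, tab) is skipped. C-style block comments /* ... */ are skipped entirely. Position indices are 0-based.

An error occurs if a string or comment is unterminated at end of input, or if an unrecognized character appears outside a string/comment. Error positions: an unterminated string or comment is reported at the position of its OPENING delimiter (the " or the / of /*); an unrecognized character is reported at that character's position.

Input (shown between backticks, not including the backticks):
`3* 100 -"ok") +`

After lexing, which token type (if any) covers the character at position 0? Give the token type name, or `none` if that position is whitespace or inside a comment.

Answer: NUM

Derivation:
pos=0: emit NUM '3' (now at pos=1)
pos=1: emit STAR '*'
pos=3: emit NUM '100' (now at pos=6)
pos=7: emit MINUS '-'
pos=8: enter STRING mode
pos=8: emit STR "ok" (now at pos=12)
pos=12: emit RPAREN ')'
pos=14: emit PLUS '+'
DONE. 7 tokens: [NUM, STAR, NUM, MINUS, STR, RPAREN, PLUS]
Position 0: char is '3' -> NUM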